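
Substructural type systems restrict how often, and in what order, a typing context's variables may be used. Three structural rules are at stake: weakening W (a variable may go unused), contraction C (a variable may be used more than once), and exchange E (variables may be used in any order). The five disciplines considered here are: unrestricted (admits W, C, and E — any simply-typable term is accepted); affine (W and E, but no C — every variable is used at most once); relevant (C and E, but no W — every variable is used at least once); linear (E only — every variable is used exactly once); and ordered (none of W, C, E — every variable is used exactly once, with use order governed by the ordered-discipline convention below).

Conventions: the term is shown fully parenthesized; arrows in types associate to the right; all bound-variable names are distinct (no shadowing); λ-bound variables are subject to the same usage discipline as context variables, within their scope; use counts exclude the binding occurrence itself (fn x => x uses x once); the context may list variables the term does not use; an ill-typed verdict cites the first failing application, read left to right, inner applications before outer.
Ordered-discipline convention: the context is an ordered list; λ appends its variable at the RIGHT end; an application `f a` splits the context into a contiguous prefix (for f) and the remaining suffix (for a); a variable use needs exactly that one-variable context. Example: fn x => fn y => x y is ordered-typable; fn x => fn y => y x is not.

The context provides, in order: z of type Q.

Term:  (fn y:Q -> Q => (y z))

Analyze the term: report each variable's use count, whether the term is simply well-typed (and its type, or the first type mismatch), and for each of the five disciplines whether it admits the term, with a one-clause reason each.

variable uses: z=1, y (λ-bound)=1
left-to-right use order: y, z
typing: ✓ — (Q -> Q) -> Q
ordered: ✗ — use order y, z needs exchange
linear: ✓ — each of z, y used exactly once
affine: ✓ — none of z, y used more than once
relevant: ✓ — none of z, y goes unused
unrestricted: ✓ — simply typable at (Q -> Q) -> Q; W, C, E all held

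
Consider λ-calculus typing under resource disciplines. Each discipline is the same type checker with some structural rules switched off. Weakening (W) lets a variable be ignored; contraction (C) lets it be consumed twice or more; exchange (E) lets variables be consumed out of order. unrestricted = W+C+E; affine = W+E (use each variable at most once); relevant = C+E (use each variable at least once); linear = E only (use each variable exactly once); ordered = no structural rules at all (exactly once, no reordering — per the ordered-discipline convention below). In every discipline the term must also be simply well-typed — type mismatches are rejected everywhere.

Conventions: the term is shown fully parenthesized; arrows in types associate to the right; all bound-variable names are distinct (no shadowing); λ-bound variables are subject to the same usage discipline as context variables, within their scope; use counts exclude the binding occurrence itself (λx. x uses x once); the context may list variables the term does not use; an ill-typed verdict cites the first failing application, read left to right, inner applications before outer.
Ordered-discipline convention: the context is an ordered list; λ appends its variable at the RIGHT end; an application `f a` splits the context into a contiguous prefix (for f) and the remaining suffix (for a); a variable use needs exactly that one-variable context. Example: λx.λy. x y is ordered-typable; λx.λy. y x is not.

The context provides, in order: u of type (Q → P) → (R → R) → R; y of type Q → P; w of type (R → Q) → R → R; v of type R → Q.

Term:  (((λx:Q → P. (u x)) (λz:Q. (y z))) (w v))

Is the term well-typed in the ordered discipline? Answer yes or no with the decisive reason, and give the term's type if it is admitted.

yes — single-use (u, y, w, v, x, z), ordered derivation ok; term : R
use counts: u: 1×; y: 1×; w: 1×; v: 1×; x [bound]: 1×; z [bound]: 1×
order of uses: u, x, y, z, w, v
typing: well-typed — term : R
all disciplines: ordered ✓, linear ✓, affine ✓, relevant ✓, unrestricted ✓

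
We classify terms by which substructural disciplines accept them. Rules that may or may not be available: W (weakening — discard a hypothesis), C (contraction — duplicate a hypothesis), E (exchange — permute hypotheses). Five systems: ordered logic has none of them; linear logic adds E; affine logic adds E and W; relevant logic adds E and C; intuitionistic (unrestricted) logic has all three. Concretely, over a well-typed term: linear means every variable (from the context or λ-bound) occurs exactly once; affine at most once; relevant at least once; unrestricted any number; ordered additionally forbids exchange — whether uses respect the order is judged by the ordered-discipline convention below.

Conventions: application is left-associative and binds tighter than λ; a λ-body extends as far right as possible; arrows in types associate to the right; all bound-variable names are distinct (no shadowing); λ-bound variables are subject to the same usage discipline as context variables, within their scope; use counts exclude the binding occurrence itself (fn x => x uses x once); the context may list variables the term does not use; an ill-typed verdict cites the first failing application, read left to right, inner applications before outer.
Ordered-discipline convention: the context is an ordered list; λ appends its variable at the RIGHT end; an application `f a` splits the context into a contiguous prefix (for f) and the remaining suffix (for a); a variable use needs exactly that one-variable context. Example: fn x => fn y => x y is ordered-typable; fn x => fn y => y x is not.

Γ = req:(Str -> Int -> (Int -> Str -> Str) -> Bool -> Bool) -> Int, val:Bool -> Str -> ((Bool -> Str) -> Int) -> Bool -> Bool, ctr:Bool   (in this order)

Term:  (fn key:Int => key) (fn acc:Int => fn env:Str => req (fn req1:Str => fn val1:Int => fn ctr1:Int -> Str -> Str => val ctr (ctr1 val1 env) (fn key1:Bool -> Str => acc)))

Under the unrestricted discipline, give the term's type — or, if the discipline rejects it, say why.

not well-typed under unrestricted — the type mismatch rejects it
variable uses: req: 1; val: 1; ctr: 1; key (bound): 1; acc (bound): 1; env (bound): 1; req1 (bound): 0; val1 (bound): 1; ctr1 (bound): 1; key1 (bound): 0
left-to-right use order: key, req, val, ctr, ctr1, val1, env, acc
typing: ill-typed: a function awaiting Int gets Int -> Str -> Int
per-discipline verdicts: ordered ✗, linear ✗, affine ✗, relevant ✗, unrestricted ✗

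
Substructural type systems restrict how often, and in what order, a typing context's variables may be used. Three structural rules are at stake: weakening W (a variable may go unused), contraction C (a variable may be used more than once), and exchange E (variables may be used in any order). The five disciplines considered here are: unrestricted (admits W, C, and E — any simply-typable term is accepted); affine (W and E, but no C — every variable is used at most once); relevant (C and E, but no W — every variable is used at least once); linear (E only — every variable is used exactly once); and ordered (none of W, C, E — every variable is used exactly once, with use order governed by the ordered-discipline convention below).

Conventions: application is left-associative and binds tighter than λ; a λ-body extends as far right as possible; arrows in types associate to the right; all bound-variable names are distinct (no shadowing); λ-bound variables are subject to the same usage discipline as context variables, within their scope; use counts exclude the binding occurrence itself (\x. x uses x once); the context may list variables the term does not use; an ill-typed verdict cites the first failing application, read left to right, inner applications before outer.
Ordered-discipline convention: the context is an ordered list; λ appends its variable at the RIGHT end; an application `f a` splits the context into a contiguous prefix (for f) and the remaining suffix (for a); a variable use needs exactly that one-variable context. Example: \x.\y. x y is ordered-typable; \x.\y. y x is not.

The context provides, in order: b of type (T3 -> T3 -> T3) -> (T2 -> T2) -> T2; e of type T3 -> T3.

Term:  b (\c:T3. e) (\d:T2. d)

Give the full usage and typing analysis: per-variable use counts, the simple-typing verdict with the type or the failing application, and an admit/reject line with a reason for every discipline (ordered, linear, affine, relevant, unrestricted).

variable uses: b: 1×, e: 1×, c (bound): 0×, d (bound): 1×
uses in reading order: b, e, d
typing: well-typed at T2
ordered: ✗ — c left unused
linear: ✗ — c left unused
affine: ✓ — none of b, e, c, d used more than once
relevant: ✗ — c left unused
unrestricted: ✓ — simply typable at T2; W, C, E all held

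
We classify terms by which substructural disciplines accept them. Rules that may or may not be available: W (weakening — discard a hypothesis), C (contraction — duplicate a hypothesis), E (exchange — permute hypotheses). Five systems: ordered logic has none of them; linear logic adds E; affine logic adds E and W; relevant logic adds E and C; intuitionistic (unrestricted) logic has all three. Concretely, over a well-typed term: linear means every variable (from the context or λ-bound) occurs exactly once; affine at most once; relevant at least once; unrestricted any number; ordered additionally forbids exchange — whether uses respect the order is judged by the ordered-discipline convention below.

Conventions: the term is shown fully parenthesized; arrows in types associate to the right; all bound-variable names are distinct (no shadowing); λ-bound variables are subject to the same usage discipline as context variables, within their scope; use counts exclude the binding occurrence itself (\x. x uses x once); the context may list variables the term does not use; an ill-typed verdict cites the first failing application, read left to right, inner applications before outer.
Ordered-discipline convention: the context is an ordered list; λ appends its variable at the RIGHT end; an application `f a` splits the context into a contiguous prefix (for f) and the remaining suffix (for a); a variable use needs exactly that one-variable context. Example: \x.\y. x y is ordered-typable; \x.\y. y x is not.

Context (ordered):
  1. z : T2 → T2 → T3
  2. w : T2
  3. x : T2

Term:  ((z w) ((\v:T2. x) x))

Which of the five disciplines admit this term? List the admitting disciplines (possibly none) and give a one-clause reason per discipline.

admitted by: unrestricted
variable uses: z ×1; w ×1; x ×2; v (λ-bound) ×0
order of uses: z, w, x, x
typing: well-typed at T3
ordered: ✗ — x ×2 used more than once (contraction); unused: v — weakening required
linear: ✗ — x ×2 used more than once (contraction); unused: v — weakening required
affine: ✗ — x ×2 used more than once (contraction)
relevant: ✗ — unused: v — weakening required
unrestricted: ✓ — simply typable at T3; W, C, E all held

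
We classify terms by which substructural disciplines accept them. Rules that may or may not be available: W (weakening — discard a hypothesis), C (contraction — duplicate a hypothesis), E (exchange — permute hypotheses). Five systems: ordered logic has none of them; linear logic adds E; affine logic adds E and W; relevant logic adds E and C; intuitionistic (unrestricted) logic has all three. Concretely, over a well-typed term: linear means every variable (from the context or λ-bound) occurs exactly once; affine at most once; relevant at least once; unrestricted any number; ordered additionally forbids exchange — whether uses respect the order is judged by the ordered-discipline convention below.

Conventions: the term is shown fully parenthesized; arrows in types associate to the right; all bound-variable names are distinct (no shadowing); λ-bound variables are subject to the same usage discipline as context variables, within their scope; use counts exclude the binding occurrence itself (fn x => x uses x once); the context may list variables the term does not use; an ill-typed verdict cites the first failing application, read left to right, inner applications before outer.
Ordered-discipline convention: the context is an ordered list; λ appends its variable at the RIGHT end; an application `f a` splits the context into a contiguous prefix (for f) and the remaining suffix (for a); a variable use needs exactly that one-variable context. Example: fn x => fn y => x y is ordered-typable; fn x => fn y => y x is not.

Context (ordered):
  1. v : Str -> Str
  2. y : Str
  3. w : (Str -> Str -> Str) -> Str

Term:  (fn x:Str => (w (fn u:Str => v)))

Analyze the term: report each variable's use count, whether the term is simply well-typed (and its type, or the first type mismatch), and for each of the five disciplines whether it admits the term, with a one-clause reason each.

use counts: v=1, y=0, w=1, x [bound]=0, u [bound]=0
order of uses: w, v
typing: well-typed at Str -> Str
ordered ✗ (y, x, u left unused)
linear ✗ (y, x, u left unused)
affine ✓ (at most one use each (v, y, w, x, u))
relevant ✗ (y, x, u left unused)
unrestricted ✓ (type-checks (Str -> Str) and nothing is barred)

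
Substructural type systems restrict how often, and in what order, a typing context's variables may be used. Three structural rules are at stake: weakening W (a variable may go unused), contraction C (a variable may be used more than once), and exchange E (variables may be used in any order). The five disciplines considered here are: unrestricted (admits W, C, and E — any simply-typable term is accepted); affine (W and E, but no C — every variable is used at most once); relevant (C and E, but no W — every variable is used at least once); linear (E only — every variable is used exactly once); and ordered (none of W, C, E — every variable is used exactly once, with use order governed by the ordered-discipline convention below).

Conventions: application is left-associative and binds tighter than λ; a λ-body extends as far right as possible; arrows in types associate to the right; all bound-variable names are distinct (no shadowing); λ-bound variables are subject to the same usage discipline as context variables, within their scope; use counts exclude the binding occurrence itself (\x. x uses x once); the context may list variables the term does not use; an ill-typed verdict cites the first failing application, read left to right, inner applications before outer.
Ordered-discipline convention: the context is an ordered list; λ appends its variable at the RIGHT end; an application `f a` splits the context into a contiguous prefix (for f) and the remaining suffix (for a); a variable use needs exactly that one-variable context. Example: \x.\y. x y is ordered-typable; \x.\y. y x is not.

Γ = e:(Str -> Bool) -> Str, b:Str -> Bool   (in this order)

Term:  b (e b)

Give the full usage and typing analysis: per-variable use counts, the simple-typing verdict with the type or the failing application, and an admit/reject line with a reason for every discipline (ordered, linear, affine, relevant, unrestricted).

use counts: e: 1×, b: 2×
order of uses: b, e, b
typing: well-typed — term : Bool
ordered ✗ (b ×2 used more than once (contraction))
linear ✗ (b ×2 used more than once (contraction))
affine ✗ (b ×2 used more than once (contraction))
relevant ✓ (e, b: all used, weakening unneeded)
unrestricted ✓ (typability at Bool is all that's needed)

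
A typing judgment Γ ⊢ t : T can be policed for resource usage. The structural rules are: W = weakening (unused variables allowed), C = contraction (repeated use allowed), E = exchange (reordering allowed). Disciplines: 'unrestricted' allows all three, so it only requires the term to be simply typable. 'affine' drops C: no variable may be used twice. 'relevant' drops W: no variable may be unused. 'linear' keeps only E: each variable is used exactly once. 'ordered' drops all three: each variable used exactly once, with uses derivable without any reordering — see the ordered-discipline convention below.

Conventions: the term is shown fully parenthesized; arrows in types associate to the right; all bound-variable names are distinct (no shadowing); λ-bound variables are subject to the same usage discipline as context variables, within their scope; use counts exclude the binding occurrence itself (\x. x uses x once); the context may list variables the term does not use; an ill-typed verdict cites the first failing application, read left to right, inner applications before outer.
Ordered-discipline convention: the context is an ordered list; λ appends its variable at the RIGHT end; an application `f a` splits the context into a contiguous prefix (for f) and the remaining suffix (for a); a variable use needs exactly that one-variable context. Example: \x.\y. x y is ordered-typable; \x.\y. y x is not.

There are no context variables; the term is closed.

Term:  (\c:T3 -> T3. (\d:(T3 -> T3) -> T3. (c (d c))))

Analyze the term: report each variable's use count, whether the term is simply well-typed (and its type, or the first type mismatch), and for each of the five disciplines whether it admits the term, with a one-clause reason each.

variable uses: c (λ-bound): 2; d (λ-bound): 1
use order (left to right): c, d, c
typing: well-typed at (T3 -> T3) -> ((T3 -> T3) -> T3) -> T3
ordered: ✗ — repeated use of c ×2
linear: ✗ — repeated use of c ×2
affine: ✗ — repeated use of c ×2
relevant: ✓ — every one of c, d appears
unrestricted: ✓ — typability at (T3 -> T3) -> ((T3 -> T3) -> T3) -> T3 is all that's needed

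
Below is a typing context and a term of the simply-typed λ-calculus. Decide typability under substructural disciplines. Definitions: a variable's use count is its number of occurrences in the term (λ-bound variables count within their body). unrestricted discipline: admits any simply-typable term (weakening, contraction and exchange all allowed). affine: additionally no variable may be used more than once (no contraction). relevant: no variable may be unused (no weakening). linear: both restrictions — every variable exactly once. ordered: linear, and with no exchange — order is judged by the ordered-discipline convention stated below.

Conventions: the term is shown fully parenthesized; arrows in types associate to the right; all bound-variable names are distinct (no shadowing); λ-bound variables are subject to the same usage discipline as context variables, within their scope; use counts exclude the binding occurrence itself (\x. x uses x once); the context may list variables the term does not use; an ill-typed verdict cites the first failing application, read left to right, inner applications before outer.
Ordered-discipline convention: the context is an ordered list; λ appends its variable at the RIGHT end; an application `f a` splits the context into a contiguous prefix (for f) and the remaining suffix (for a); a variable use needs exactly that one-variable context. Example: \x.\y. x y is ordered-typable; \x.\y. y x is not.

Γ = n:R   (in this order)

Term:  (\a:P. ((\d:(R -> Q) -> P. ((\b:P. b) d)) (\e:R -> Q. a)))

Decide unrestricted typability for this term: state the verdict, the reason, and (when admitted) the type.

no — fails simple typing
usage: n=0; a (bound)=1; d (bound)=1; b (bound)=1; e (bound)=0
use order (left to right): b, d, a
typing: ill-typed: an application expects P but receives (R -> Q) -> P
per-discipline verdicts: ordered ✗; linear ✗; affine ✗; relevant ✗; unrestricted ✗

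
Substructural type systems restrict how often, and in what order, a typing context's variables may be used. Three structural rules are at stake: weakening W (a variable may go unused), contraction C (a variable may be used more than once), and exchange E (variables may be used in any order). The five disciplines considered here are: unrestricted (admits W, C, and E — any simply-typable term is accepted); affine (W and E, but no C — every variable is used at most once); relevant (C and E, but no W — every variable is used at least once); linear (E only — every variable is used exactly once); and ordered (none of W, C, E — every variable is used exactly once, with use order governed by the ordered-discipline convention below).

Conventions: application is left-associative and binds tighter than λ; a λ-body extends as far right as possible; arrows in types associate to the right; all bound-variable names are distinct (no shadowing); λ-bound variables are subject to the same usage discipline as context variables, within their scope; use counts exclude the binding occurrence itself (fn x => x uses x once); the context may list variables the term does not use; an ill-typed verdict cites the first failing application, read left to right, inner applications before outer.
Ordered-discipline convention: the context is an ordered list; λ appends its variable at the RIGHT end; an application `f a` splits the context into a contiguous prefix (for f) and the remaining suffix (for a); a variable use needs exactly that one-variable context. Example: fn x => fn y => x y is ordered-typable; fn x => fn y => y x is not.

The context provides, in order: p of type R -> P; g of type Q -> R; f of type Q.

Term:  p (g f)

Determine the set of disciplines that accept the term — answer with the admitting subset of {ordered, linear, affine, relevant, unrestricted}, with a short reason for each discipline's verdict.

accepted by: ordered, linear, affine, relevant, unrestricted
variable uses: p: 1; g: 1; f: 1
uses in reading order: p, g, f
typing: well-typed at P
ordered ✓ (p, g, f: once each, no exchange needed)
linear ✓ (each of p, g, f used exactly once)
affine ✓ (no duplicate uses among p, g, f)
relevant ✓ (p, g, f: all used, weakening unneeded)
unrestricted ✓ (well-typed at P; no restrictions here)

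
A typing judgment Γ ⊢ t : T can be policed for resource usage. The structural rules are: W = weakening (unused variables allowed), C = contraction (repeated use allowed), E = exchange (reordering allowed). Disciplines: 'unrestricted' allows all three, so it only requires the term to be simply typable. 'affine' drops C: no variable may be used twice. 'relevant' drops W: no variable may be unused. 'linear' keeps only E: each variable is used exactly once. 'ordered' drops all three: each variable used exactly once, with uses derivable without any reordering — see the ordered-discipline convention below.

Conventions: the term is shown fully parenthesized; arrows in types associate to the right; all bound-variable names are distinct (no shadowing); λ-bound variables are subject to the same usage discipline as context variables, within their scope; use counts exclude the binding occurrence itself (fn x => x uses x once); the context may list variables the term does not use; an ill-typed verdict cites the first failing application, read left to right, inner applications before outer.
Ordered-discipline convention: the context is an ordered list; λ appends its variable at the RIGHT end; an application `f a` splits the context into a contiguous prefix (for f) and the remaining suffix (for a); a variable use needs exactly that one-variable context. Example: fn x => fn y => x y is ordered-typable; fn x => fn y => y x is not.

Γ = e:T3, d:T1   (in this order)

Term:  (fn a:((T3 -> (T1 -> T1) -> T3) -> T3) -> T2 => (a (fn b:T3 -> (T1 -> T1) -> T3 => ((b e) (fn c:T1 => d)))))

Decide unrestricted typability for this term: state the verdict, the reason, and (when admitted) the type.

yes — typability at (((T3 -> (T1 -> T1) -> T3) -> T3) -> T2) -> T2 is all that's needed; term : (((T3 -> (T1 -> T1) -> T3) -> T3) -> T2) -> T2
usage: e: 1×; d: 1×; a (bound): 1×; b (bound): 1×; c (bound): 0×
uses in reading order: a, b, e, d
typing: well-typed — term : (((T3 -> (T1 -> T1) -> T3) -> T3) -> T2) -> T2
summary: ordered ✗; linear ✗; affine ✓; relevant ✗; unrestricted ✓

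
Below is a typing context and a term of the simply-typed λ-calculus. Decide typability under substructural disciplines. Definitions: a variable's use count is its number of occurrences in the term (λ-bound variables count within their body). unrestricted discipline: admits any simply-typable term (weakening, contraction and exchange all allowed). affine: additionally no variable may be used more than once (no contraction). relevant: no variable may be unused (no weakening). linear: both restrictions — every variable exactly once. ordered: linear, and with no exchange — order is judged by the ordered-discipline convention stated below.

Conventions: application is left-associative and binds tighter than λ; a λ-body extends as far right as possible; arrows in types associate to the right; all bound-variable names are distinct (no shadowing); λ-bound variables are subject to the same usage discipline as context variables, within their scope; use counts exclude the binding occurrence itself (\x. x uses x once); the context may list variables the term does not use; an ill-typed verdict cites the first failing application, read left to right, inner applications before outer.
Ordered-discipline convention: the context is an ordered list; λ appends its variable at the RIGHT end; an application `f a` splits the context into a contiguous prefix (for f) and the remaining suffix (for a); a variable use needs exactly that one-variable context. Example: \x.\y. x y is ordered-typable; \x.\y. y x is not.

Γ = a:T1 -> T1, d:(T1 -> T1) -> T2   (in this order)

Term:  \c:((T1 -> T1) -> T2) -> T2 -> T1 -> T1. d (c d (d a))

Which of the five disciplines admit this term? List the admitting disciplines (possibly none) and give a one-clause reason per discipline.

admitted in: relevant, unrestricted
variable uses: a: 1×, d: 3×, c [bound]: 1×
left-to-right use order: d, c, d, d, a
typing: the term checks, with type (((T1 -> T1) -> T2) -> T2 -> T1 -> T1) -> T2
ordered ✗ (repeated use of d ×3)
linear ✗ (repeated use of d ×3)
affine ✗ (repeated use of d ×3)
relevant ✓ (none of a, d, c goes unused)
unrestricted ✓ (type-checks ((((T1 -> T1) -> T2) -> T2 -> T1 -> T1) -> T2) and nothing is barred)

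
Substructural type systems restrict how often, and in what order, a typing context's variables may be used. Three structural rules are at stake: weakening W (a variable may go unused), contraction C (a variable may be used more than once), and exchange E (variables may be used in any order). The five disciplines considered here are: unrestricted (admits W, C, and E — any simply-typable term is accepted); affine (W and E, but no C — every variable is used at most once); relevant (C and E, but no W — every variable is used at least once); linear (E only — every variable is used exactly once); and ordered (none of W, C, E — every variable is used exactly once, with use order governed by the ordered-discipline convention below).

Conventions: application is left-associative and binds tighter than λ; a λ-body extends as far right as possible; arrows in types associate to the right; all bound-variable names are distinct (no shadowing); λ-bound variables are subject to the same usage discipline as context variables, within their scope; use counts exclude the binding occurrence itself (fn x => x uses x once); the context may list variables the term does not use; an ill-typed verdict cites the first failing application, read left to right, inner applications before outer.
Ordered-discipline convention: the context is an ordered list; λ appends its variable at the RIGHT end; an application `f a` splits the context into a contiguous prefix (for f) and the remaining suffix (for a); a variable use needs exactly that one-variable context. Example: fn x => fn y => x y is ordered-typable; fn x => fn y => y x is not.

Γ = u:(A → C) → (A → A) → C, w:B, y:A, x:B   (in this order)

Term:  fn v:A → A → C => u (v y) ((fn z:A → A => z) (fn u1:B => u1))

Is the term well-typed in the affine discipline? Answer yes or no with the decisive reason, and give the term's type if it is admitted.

no — not simply typable
counts: u=1, w=0, y=1, x=0, v (bound)=1, z (bound)=1, u1 (bound)=1
uses in reading order: u, v, y, z, u1
typing: ill-typed: an argument B → B mismatches the expected A → A
per-discipline verdicts: ordered ✗ · linear ✗ · affine ✗ · relevant ✗ · unrestricted ✗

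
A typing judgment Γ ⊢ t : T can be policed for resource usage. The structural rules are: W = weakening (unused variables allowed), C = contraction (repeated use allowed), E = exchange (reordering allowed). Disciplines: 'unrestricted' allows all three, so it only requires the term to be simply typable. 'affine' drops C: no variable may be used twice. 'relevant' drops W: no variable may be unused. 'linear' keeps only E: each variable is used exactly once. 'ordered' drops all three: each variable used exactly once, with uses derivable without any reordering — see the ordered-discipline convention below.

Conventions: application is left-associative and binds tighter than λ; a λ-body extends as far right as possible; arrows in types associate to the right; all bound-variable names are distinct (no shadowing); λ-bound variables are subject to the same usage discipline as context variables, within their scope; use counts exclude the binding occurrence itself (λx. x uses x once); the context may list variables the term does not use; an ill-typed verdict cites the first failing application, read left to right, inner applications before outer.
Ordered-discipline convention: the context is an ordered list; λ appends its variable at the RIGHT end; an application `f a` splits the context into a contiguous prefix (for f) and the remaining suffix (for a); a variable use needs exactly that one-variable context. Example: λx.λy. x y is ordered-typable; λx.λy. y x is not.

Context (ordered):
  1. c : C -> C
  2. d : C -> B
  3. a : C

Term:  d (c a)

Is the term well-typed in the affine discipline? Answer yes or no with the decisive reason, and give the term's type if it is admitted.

yes — c, d, a: no repeats, contraction unneeded; term : B
counts: c: 1, d: 1, a: 1
order of uses: d, c, a
typing: well-typed — term : B
all disciplines: ordered ✗ | linear ✓ | affine ✓ | relevant ✓ | unrestricted ✓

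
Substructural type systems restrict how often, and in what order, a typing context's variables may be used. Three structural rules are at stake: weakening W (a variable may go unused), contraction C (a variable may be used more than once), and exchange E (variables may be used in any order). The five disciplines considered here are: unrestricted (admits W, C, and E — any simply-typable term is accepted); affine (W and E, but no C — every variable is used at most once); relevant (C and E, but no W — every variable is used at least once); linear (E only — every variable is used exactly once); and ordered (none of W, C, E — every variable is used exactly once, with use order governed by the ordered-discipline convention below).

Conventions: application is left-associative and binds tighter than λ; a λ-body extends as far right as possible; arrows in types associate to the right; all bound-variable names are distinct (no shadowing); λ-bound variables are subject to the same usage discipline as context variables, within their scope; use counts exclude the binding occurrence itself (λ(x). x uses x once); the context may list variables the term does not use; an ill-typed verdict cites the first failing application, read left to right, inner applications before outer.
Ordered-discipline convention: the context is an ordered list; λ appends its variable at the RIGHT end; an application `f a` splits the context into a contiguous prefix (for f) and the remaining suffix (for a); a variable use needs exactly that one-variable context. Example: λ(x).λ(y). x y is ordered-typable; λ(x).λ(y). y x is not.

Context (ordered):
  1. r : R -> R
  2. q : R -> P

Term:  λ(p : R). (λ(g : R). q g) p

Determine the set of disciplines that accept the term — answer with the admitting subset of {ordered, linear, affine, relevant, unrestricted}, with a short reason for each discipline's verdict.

accepted by: affine, unrestricted
counts: r: 0×, q: 1×, p [bound]: 1×, g [bound]: 1×
uses in reading order: q, g, p
typing: well-typed at R -> P
ordered: ✗, r never used (weakening)
linear: ✗, r never used (weakening)
affine: ✓, no duplicate uses among r, q, p, g
relevant: ✗, r never used (weakening)
unrestricted: ✓, typability at R -> P is all that's needed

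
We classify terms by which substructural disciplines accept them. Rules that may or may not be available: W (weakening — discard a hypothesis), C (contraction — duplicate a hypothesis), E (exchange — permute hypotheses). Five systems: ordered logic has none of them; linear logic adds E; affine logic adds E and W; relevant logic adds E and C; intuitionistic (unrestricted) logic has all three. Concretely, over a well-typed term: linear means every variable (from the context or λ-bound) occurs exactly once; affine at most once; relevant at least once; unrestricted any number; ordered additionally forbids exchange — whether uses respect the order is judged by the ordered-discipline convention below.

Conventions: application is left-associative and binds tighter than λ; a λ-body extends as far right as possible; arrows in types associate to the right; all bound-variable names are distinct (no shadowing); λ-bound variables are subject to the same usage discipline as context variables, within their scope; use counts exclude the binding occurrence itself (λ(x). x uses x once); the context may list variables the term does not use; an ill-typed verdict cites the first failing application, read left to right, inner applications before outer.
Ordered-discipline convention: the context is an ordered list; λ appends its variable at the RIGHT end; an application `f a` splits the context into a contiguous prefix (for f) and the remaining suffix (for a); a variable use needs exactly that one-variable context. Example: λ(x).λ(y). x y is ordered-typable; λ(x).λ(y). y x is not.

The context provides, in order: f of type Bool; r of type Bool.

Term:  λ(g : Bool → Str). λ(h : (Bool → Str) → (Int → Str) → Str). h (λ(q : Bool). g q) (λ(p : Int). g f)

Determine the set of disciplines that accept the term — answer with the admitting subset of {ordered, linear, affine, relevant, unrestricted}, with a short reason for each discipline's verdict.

admitted in: unrestricted
counts: f ×1, r ×0, g (bound) ×2, h (bound) ×1, q (bound) ×1, p (bound) ×0
order of uses: h, g, q, g, f
typing: well-typed at (Bool → Str) → ((Bool → Str) → (Int → Str) → Str) → Str
ordered ✗ (repeated use of g ×2; r, p left unused)
linear ✗ (repeated use of g ×2; r, p left unused)
affine ✗ (repeated use of g ×2)
relevant ✗ (r, p left unused)
unrestricted ✓ (type-checks ((Bool → Str) → ((Bool → Str) → (Int → Str) → Str) → Str) and nothing is barred)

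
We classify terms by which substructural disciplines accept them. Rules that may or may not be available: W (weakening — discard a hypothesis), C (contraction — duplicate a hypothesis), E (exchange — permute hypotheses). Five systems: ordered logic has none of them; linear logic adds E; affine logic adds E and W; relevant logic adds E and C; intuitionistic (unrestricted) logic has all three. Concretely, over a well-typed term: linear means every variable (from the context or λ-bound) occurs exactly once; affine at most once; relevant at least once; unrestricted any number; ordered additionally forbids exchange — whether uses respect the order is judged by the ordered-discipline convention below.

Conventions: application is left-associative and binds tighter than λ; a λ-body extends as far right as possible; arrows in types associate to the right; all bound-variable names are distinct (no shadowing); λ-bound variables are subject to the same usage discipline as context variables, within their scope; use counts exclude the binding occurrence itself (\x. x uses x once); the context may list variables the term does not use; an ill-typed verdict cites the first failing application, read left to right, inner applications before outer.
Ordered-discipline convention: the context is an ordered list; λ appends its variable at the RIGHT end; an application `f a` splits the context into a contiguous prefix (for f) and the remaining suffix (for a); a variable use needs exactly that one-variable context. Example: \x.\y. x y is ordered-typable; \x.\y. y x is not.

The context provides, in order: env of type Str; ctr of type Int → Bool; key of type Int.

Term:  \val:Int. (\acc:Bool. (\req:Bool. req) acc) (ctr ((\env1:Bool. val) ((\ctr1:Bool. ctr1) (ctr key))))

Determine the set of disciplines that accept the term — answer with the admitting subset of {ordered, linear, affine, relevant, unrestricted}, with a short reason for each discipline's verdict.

admitted by: unrestricted
use counts: env: 0; ctr: 2; key: 1; val (bound): 1; acc (bound): 1; req (bound): 1; env1 (bound): 0; ctr1 (bound): 1
left-to-right use order: req, acc, ctr, val, ctr1, ctr, key
typing: the term checks, with type Int → Bool
ordered: ✗ — repeated use of ctr ×2; needs weakening: env, env1 unused
linear: ✗ — repeated use of ctr ×2; needs weakening: env, env1 unused
affine: ✗ — repeated use of ctr ×2
relevant: ✗ — needs weakening: env, env1 unused
unrestricted: ✓ — type-checks (Int → Bool) and nothing is barred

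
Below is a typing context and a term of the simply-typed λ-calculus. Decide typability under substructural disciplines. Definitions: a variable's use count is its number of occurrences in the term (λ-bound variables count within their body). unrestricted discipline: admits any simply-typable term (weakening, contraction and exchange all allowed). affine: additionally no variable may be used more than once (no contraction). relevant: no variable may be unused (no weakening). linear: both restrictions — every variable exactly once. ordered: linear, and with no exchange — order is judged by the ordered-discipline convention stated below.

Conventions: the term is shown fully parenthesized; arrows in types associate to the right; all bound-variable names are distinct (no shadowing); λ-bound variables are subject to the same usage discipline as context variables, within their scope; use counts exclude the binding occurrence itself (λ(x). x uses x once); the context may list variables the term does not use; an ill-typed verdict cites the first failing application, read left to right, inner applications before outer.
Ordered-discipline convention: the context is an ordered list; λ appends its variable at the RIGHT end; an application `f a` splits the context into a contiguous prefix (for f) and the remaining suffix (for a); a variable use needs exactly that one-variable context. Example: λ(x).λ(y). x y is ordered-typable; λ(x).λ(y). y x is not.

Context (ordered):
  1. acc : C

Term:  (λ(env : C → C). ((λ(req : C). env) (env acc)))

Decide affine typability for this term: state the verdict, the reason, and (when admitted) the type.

no — needs contraction — env ×2
usage: acc: 1×, env (bound): 2×, req (bound): 0×
order of uses: env, env, acc
typing: the term checks, with type (C → C) → C → C
per-discipline verdicts: ordered ✗, linear ✗, affine ✗, relevant ✗, unrestricted ✓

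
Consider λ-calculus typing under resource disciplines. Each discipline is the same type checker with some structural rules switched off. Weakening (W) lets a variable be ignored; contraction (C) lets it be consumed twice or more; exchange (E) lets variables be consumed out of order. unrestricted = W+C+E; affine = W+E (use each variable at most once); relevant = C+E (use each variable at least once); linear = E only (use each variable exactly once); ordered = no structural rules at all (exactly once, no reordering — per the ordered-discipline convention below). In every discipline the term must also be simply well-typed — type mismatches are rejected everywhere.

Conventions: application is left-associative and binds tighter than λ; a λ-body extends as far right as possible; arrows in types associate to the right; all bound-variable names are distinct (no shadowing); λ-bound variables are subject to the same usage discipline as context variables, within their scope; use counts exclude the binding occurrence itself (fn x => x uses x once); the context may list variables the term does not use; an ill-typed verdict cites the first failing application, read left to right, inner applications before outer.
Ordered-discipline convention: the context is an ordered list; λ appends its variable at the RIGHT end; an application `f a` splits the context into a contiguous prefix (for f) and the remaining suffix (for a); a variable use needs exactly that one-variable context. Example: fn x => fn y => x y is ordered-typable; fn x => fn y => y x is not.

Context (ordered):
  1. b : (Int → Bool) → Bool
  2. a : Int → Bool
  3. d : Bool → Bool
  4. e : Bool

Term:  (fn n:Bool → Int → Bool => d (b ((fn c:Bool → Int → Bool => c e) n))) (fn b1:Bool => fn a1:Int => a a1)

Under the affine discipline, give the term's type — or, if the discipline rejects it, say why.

term : Bool
variable uses: b=1; a=1; d=1; e=1; n (bound)=1; c (bound)=1; b1 (bound)=0; a1 (bound)=1
use order (left to right): d, b, c, e, n, a, a1
typing: the term checks, with type Bool
all disciplines: ordered ✗; linear ✗; affine ✓; relevant ✗; unrestricted ✓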